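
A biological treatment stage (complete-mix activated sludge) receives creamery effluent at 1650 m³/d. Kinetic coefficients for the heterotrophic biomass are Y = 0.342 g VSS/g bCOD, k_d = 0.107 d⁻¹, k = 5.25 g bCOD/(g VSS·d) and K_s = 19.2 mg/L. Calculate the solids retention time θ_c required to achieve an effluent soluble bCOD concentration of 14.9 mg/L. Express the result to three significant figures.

θ_c ≈ 1.48 d

From 1/θ_c = Y·k·S/(K_s + S) − k_d: Y·k·S/(K_s+S) = 0.342 × 5.25 × 14.9 / (19.2 + 14.9) = 0.7845 d⁻¹.
1/θ_c = 0.7845 − 0.107 = 0.6775 d⁻¹, so θ_c = 1.476 d.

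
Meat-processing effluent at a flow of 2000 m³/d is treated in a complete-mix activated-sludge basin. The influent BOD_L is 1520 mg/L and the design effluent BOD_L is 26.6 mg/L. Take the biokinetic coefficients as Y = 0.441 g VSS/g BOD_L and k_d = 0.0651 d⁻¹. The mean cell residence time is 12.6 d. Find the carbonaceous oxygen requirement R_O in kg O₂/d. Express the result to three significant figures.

R_O ≈ 1960 kg O₂/d

Observed yield with endogenous decay: Y_obs = Y / (1 + k_d·θ_c) = 0.441 / (1 + 0.0651 × 12.6) = 0.441 / 1.820 = 0.2423 g VSS/g BOD_L.
Mass of BOD_L removed per day: Q(S₀ − S) = 2000 × 1493 g/m³ = 2987 kg/d.
Net sludge production P_X = 0.2423 × 2987 = 723.6 kg VSS/d.
Carbonaceous O₂ demand = substrate oxidised − cell-mass equivalent = 2987 − 1.42 × 723.6 = 1959 kg O₂/d.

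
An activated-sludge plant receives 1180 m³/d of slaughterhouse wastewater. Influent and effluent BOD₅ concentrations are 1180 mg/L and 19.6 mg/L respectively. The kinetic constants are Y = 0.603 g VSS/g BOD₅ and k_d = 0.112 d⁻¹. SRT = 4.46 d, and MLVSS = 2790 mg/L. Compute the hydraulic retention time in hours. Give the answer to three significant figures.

Steady-state biomass mass balance: V·X·(1 + k_d·θ_c) = Y·Q·(S₀ − S)·θ_c, so V = 0.603 × 1180 × (1180 − 19.6) × 4.46 / [2790 × (1 + 0.112 × 4.46)] = 3.68×10^6 / 4184 = 880.2 m³.
Hydraulic retention time τ = V/Q = 880.2 / 1180 = 0.7459 d = 17.90 h.

τ ≈ 17.9 h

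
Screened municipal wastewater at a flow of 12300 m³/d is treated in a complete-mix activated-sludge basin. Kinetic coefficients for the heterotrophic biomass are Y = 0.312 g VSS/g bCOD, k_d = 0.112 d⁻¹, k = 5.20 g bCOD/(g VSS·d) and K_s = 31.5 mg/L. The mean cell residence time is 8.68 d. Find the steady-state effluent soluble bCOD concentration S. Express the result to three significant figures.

S ≈ 5.13 mg/L

For a completely mixed reactor with recycle the Lawrence–McCarty relation gives S = K_s·(1 + k_d·θ_c) / [θ_c·(Y·k − k_d) − 1] = 31.5 × (1 + 0.112 × 8.68) / [8.68 × (0.312 × 5.20 − 0.112) − 1] = 62.12 / 12.11 = 5.130 mg/L.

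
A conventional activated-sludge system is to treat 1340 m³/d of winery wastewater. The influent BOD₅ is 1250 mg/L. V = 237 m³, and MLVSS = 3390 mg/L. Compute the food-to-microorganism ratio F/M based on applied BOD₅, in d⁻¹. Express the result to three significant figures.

F/M ≈ 2.08 d⁻¹

Food-to-microorganism ratio F/M = Q S₀ / (V X) = 1340 × 1250 / (237.0 × 3390) = 2.085 d⁻¹.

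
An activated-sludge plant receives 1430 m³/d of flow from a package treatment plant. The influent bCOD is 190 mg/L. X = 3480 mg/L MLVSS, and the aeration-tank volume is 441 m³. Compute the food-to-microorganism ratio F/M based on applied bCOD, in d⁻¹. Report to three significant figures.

F/M ≈ 0.177 d⁻¹

F/M = applied load / biomass = Q·S₀/(V·X) = 1430 × 190 / (441.0 × 3480) = 0.1770 d⁻¹.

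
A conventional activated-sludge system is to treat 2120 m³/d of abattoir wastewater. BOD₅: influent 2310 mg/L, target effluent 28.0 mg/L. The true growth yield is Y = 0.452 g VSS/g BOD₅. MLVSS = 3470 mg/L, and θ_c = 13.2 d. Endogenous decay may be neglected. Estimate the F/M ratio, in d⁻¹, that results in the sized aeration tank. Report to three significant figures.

F/M ≈ 0.170 d⁻¹

V·X = Y·Q·ΔS·θ_c gives V = 0.452 × 2120 × (2310 − 28.0) × 13.2 / 3470 = 8318 m³.
F/M = applied load / biomass = Q·S₀/(V·X) = 2120 × 2310 / (8318 × 3470) = 0.1697 d⁻¹.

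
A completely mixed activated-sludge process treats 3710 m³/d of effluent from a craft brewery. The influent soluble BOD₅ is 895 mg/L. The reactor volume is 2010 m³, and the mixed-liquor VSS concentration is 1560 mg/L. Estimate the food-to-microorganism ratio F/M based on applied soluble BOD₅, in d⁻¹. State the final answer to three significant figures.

F/M = Q·S₀ / (V·X) = 3710 × 895 / (2010 × 1560) = 1.059 g soluble BOD₅·(g VSS·d)⁻¹.

F/M ≈ 1.06 d⁻¹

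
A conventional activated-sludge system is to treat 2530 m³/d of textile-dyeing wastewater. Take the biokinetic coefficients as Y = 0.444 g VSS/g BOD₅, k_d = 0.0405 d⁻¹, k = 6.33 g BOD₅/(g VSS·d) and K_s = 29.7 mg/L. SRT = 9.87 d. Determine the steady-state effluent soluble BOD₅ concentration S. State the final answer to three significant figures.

From the Monod/SRT balance for a CMAS, S = K_s·(1+k_d θ_c)/[θ_c·(Y k − k_d) − 1] = 29.7 × (1 + 0.0405 × 9.87) / [9.87 × (0.444 × 6.33 − 0.0405) − 1] = 41.57 / 26.34 = 1.578 mg/L.

S ≈ 1.58 mg/L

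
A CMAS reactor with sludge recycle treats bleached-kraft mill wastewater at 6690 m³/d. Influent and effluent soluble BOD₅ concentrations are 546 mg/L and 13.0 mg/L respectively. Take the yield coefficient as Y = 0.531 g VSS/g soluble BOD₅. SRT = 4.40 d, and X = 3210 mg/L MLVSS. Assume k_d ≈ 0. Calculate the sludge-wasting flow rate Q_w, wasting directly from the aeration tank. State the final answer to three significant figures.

Q_w ≈ 590 m³/d

V·X = Y·Q·ΔS·θ_c gives V = 0.531 × 6690 × (546 − 13.0) × 4.40 / 3210 = 2595 m³.
With mixed-liquor wasting, θ_c = V/Q_w, so Q_w = V/θ_c = 2595/4.40 = 589.9 m³/d.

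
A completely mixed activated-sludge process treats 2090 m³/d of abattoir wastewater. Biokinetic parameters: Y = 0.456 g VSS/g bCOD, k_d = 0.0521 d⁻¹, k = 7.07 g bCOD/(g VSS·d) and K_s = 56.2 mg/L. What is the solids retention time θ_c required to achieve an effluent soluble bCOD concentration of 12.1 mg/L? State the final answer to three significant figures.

At the target effluent, Y k S/(K_s+S) = 0.456×7.07×12.1/68.30 = 0.5711 d⁻¹.
θ_c = 1/(μ − k_d) = 1/(0.5711 − 0.0521) = 1/0.5190 = 1.927 d.

θ_c ≈ 1.93 d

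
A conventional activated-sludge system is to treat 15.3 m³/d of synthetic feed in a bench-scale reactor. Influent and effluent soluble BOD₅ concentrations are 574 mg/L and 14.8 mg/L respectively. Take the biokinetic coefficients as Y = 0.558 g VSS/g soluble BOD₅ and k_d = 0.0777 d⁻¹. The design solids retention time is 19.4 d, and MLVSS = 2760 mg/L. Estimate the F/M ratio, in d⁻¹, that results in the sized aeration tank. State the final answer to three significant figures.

From the SRT design equation V = Y Q (S₀−S) θ_c / [X (1 + k_d θ_c)] = 0.558 × 15.3 × (574 − 14.8) × 19.4 / [2760 × (1 + 0.0777 × 19.4)] = 9.26×10^4 / 6920 = 13.38 m³.
Food-to-microorganism ratio F/M = Q S₀ / (V X) = 15.3 × 574 / (13.38 × 2760) = 0.2378 d⁻¹.

F/M ≈ 0.238 d⁻¹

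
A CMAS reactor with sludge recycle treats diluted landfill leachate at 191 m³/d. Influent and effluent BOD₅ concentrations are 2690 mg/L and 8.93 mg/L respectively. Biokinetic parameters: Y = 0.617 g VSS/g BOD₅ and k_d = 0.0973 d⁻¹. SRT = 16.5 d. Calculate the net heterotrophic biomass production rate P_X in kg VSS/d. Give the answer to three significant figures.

The observed yield is Y_obs = Y/(1 + k_d·θ_c) = 0.617 / (1 + 0.0973 × 16.5) = 0.617 / 2.605 = 0.2368 g VSS per g BOD₅ removed.
Mass of BOD₅ removed per day: Q(S₀ − S) = 191 × 2681 g/m³ = 512.1 kg/d.
Biomass produced: P_X = Y_obs·Q·ΔS = 0.2368 × 512.1 ≈ 121.3 kg VSS/d.

P_X ≈ 121 kg VSS/d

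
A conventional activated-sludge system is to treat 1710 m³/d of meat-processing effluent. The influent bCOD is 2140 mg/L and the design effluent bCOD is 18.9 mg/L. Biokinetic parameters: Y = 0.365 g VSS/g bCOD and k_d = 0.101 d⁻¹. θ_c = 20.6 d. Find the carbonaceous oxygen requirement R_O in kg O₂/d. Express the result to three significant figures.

The observed yield is Y_obs = Y/(1 + k_d·θ_c) = 0.365 / (1 + 0.101 × 20.6) = 0.365 / 3.081 = 0.1185 g VSS per g bCOD removed.
Mass of bCOD removed per day: Q(S₀ − S) = 1710 × 2121 g/m³ = 3627 kg/d.
P_X = Y_obs·Q·(S₀ − S) = 0.1185 × 3627 = 429.7 kg VSS/d.
R_O = Q·(S₀ − S) − 1.42·P_X = 3627 − 1.42 × 429.7 = 3017 kg O₂/d.

R_O ≈ 3020 kg O₂/d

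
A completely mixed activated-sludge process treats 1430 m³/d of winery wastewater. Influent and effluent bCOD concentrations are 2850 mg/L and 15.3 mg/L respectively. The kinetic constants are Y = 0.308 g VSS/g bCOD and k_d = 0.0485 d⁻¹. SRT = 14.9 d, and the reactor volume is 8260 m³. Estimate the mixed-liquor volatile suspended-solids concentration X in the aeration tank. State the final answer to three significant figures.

From V·X·(1 + k_d·θ_c) = Y·Q·(S₀ − S)·θ_c: X = 0.308 × 1430 × (2850 − 15.3) × 14.9 / [8260 × (1 + 0.0485 × 14.9)] = 1307 mg/L.

X ≈ 1310 mg/L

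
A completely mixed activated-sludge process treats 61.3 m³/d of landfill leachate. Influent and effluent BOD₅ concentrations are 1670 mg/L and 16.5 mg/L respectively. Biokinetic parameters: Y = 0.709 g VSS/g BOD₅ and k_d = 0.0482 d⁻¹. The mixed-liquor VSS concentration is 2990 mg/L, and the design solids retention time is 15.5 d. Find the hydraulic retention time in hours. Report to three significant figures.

Rearranging the biomass balance for a CMAS with decay, V = Y·Q·ΔS·θ_c / [X·(1+k_d θ_c)] = 0.709 × 61.3 × (1670 − 16.5) × 15.5 / [2990 × (1 + 0.0482 × 15.5)] = 1.11×10^6 / 5224 = 213.2 m³.
τ = V/Q = 213.2/61.3 = 3.479 d, or 83.48 h.

τ ≈ 83.5 h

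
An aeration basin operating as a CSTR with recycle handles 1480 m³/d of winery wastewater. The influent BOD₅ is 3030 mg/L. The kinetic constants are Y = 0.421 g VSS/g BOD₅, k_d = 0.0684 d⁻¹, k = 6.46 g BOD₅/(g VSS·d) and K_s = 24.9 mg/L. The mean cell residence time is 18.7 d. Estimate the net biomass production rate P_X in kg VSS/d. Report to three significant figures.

P_X ≈ 828 kg VSS/d

For a completely mixed reactor with recycle the Lawrence–McCarty relation gives S = K_s·(1 + k_d·θ_c) / [θ_c·(Y·k − k_d) − 1] = 24.9 × (1 + 0.0684 × 18.7) / [18.7 × (0.421 × 6.46 − 0.0684) − 1] = 56.75 / 48.58 = 1.168 mg/L.
Y_obs = Y / (1 + k_d θ_c) = 0.421 / (1 + 0.0684 × 18.7) = 0.421 / 2.279 = 0.1847.
Mass of BOD₅ removed per day: Q(S₀ − S) = 1480 × 3029 g/m³ = 4483 kg/d.
Net biomass production P_X = Y_obs × Q·(S₀ − S) = 0.1847 × 4483 = 828.1 kg VSS/d.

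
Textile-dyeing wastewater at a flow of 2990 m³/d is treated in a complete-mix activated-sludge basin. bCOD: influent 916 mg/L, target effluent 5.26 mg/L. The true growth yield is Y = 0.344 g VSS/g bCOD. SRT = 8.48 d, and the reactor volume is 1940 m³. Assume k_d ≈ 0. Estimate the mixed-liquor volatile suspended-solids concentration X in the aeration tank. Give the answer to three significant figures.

X ≈ 4090 mg/L

Without decay, X = Y Q (S₀−S) θ_c / V = 0.344 × 2990 × (916 − 5.26) × 8.48 / 1940 = 4095 mg/L.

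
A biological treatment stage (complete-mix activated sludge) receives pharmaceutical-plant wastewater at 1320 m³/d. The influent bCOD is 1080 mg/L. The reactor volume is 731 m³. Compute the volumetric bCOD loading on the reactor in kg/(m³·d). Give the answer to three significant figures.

Volumetric loading L_v = Q·S₀ / V = 1320 × 1080 g/m³ / 731.0 m³ = 1950 g/(m³·d) = 1.950 kg bCOD/(m³·d).

L_v ≈ 1.95 kg bCOD/(m³·d)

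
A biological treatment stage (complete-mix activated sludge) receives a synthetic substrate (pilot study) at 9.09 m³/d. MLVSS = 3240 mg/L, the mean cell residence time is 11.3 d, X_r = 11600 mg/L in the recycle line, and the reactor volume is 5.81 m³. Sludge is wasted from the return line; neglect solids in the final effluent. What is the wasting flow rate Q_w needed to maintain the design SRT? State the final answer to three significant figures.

Q_w ≈ 0.144 m³/d

Q_w = (V·X)/(θ_c X_r) = 5.810 × 3240 / (11.3 × 11600) = 0.1436 m³/d.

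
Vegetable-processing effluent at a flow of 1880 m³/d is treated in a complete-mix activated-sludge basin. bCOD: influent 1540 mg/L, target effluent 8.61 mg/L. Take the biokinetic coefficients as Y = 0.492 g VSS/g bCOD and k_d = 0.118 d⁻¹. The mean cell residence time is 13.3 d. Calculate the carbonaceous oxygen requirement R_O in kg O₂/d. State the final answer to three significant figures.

The observed yield is Y_obs = Y/(1 + k_d·θ_c) = 0.492 / (1 + 0.118 × 13.3) = 0.492 / 2.569 = 0.1915 g VSS per g bCOD removed.
ΔS = 1540 − 8.61 = 1531 mg/L, so the substrate removal rate is 1880 × 1531/1000 = 2879 kg bCOD/d.
Biomass synthesised: P_X = Y_obs × 2879 = 551.3 kg VSS/d.
R_O = Q·ΔS − 1.42 P_X = 2879 − 782.8 = 2096 kg O₂/d.

R_O ≈ 2100 kg O₂/d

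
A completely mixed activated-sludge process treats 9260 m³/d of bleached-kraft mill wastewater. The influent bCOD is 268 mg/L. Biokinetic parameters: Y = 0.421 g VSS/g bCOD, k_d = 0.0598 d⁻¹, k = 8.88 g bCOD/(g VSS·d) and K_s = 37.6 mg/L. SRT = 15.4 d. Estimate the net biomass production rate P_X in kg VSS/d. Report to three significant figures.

For a completely mixed reactor with recycle the Lawrence–McCarty relation gives S = K_s·(1 + k_d·θ_c) / [θ_c·(Y·k − k_d) − 1] = 37.6 × (1 + 0.0598 × 15.4) / [15.4 × (0.421 × 8.88 − 0.0598) − 1] = 72.23 / 55.65 = 1.298 mg/L.
Observed yield with endogenous decay: Y_obs = Y / (1 + k_d·θ_c) = 0.421 / (1 + 0.0598 × 15.4) = 0.421 / 1.921 = 0.2192 g VSS/g bCOD.
Substrate removed = Q·(S₀ − S) = 9260 m³/d × (268 − 1.30) g/m³ = 2.47×10^6 g/d = 2470 kg/d.
P_X = Y_obs · Q(S₀ − S) = 0.2192 × 2470 = 541.3 kg VSS/d.

P_X ≈ 541 kg VSS/d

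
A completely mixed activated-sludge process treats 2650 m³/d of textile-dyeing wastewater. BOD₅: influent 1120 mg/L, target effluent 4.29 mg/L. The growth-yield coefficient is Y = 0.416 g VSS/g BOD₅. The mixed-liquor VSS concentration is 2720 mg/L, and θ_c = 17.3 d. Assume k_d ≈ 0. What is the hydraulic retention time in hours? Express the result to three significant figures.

τ ≈ 70.8 h

V·X = Y·Q·ΔS·θ_c gives V = 0.416 × 2650 × (1120 − 4.29) × 17.3 / 2720 = 7823 m³.
Hydraulic retention time τ = V/Q = 7823 / 2650 = 2.952 d = 70.85 h.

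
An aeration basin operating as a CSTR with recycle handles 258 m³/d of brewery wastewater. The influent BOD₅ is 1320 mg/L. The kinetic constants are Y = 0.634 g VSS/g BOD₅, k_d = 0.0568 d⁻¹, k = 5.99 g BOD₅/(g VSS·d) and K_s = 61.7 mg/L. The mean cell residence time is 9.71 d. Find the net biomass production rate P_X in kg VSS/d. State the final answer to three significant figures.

For a completely mixed reactor with recycle the Lawrence–McCarty relation gives S = K_s·(1 + k_d·θ_c) / [θ_c·(Y·k − k_d) − 1] = 61.7 × (1 + 0.0568 × 9.71) / [9.71 × (0.634 × 5.99 − 0.0568) − 1] = 95.73 / 35.32 = 2.710 mg/L.
Y_obs = Y / (1 + k_d θ_c) = 0.634 / (1 + 0.0568 × 9.71) = 0.634 / 1.552 = 0.4086.
Q·(S₀ − S) = 258 × (1320 − 2.71) × 10⁻³ = 339.9 kg/d removed.
P_X = Y_obs · Q(S₀ − S) = 0.4086 × 339.9 = 138.9 kg VSS/d.

P_X ≈ 139 kg VSS/d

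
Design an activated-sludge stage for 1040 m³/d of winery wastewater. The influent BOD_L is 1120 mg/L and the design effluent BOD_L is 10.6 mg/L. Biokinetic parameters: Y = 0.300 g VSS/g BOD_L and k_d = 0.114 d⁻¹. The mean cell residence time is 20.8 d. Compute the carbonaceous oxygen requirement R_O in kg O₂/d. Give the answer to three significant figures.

Correct the yield for decay: Y_obs = Y/(1 + k_d θ_c) = 0.300 / (1 + 0.114 × 20.8) = 0.300 / 3.371 = 0.08899.
Mass of BOD_L removed per day: Q(S₀ − S) = 1040 × 1109 g/m³ = 1154 kg/d.
Net sludge production P_X = 0.08899 × 1154 = 102.7 kg VSS/d.
Carbonaceous O₂ demand = substrate oxidised − cell-mass equivalent = 1154 − 1.42 × 102.7 = 1008 kg O₂/d.

R_O ≈ 1010 kg O₂/d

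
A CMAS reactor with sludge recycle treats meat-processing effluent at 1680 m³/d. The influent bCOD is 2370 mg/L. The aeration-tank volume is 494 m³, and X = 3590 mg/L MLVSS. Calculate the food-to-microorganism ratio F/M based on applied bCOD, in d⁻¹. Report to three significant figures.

F/M ≈ 2.25 d⁻¹

F/M = applied load / biomass = Q·S₀/(V·X) = 1680 × 2370 / (494.0 × 3590) = 2.245 d⁻¹.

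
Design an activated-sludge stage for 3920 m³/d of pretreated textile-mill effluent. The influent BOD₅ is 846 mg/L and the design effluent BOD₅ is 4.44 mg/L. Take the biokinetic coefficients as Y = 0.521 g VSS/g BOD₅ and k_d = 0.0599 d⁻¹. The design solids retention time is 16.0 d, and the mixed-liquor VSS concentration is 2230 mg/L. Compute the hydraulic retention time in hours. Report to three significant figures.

From the SRT design equation V = Y Q (S₀−S) θ_c / [X (1 + k_d θ_c)] = 0.521 × 3920 × (846 − 4.44) × 16.0 / [2230 × (1 + 0.0599 × 16.0)] = 2.75×10^7 / 4367 = 6297 m³.
HRT = V/Q = 6297 m³ / 3920 m³·d⁻¹ = 1.606 d × 24 = 38.55 h.

τ ≈ 38.6 h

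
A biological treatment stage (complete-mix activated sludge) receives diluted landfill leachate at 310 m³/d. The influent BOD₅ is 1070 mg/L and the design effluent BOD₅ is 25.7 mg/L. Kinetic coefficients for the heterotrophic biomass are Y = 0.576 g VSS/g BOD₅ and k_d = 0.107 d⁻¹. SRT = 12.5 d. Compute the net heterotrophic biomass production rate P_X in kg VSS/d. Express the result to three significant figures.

P_X ≈ 79.8 kg VSS/d

Y_obs = Y / (1 + k_d θ_c) = 0.576 / (1 + 0.107 × 12.5) = 0.576 / 2.337 = 0.2464.
Q·(S₀ − S) = 310 × (1070 − 25.7) × 10⁻³ = 323.7 kg/d removed.
Biomass produced: P_X = Y_obs·Q·ΔS = 0.2464 × 323.7 ≈ 79.77 kg VSS/d.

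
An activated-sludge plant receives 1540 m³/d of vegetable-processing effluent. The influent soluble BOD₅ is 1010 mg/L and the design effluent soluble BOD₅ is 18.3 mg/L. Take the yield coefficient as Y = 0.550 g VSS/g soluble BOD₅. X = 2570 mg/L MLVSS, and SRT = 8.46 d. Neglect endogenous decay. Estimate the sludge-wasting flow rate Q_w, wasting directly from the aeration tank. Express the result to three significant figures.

V·X = Y·Q·ΔS·θ_c gives V = 0.550 × 1540 × (1010 − 18.3) × 8.46 / 2570 = 2765 m³.
With mixed-liquor wasting, θ_c = V/Q_w, so Q_w = V/θ_c = 2765/8.46 = 326.8 m³/d.

Q_w ≈ 327 m³/d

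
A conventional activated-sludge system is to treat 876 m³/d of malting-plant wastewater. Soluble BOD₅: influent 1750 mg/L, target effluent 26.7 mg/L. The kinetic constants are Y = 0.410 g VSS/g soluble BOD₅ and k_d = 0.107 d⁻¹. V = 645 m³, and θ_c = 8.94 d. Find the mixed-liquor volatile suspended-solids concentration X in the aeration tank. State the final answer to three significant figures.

X ≈ 4380 mg/L

From V·X·(1 + k_d·θ_c) = Y·Q·(S₀ − S)·θ_c: X = 0.410 × 876 × (1750 − 26.7) × 8.94 / [645 × (1 + 0.107 × 8.94)] = 4385 mg/L.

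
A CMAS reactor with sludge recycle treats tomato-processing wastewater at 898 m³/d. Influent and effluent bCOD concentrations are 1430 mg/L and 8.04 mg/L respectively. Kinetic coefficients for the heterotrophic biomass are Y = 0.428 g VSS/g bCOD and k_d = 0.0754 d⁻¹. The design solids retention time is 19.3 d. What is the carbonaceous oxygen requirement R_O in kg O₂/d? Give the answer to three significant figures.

Observed yield with endogenous decay: Y_obs = Y / (1 + k_d·θ_c) = 0.428 / (1 + 0.0754 × 19.3) = 0.428 / 2.455 = 0.1743 g VSS/g bCOD.
Substrate removed = Q·(S₀ − S) = 898 m³/d × (1430 − 8.04) g/m³ = 1.28×10^6 g/d = 1277 kg/d.
P_X = Y_obs·Q·(S₀ − S) = 0.1743 × 1277 = 222.6 kg VSS/d.
R_O = Q·(S₀ − S) − 1.42·P_X = 1277 − 1.42 × 222.6 = 960.8 kg O₂/d.

R_O ≈ 961 kg O₂/d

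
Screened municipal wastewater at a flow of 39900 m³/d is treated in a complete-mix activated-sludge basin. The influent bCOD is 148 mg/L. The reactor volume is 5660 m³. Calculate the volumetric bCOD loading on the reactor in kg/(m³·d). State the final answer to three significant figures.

L_v ≈ 1.04 kg bCOD/(m³·d)

Volumetric loading L_v = Q·S₀ / V = 39900 × 148 g/m³ / 5660 m³ = 1043 g/(m³·d) = 1.043 kg bCOD/(m³·d).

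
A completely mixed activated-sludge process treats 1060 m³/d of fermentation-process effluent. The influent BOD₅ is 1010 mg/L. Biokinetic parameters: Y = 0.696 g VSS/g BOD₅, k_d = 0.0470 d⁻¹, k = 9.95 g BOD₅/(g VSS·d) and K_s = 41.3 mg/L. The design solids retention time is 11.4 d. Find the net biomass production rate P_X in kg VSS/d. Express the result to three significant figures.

P_X ≈ 485 kg VSS/d

Effluent substrate depends only on kinetics and SRT: S = K_s(1 + k_d θ_c) / [θ_c(Yk − k_d) − 1] = 41.3 × (1 + 0.0470 × 11.4) / [11.4 × (0.696 × 9.95 − 0.0470) − 1] = 63.43 / 77.41 = 0.8194 mg/L.
Correct the yield for decay: Y_obs = Y/(1 + k_d θ_c) = 0.696 / (1 + 0.0470 × 11.4) = 0.696 / 1.536 = 0.4532.
Q·(S₀ − S) = 1060 × (1010 − 0.819) × 10⁻³ = 1070 kg/d removed.
So the net sludge growth is P_X = 0.4532 × 1070 = 484.8 kg VSS/d.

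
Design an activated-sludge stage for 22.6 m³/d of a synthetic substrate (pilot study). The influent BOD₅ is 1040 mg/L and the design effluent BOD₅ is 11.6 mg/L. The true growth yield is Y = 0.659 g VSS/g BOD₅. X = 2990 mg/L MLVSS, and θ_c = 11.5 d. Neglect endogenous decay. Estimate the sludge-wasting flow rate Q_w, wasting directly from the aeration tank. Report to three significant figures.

With k_d = 0 the design equation reduces to V = Y Q (S₀−S) θ_c / X = 0.659 × 22.6 × (1040 − 11.6) × 11.5 / 2990 = 58.91 m³.
With mixed-liquor wasting, θ_c = V/Q_w, so Q_w = V/θ_c = 58.91/11.5 = 5.123 m³/d.

Q_w ≈ 5.12 m³/d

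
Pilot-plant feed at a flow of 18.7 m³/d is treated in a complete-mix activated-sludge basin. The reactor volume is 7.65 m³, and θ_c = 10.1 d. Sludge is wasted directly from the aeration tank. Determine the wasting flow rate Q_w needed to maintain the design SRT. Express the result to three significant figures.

Q_w ≈ 0.757 m³/d

Wasting from the aeration tank: Q_w = V / θ_c = 7.650 / 10.1 = 0.7574 m³/d.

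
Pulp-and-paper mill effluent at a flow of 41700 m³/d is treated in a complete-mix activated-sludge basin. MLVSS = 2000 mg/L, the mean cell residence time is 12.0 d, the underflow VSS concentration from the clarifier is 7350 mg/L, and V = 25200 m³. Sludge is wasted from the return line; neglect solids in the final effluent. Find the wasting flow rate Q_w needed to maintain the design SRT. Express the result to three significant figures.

Q_w ≈ 571 m³/d

Wasting from the return line (neglecting effluent solids): Q_w = V·X / (θ_c·X_r) = 25200 × 2000 / (12.0 × 7350) = 571.4 m³/d.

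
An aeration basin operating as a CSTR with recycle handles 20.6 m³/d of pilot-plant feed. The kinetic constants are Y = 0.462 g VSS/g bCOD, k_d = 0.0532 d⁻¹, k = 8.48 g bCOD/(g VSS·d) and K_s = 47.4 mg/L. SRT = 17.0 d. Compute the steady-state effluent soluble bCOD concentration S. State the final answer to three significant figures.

For a completely mixed reactor with recycle the Lawrence–McCarty relation gives S = K_s·(1 + k_d·θ_c) / [θ_c·(Y·k − k_d) − 1] = 47.4 × (1 + 0.0532 × 17.0) / [17.0 × (0.462 × 8.48 − 0.0532) − 1] = 90.27 / 64.70 = 1.395 mg/L.

S ≈ 1.40 mg/L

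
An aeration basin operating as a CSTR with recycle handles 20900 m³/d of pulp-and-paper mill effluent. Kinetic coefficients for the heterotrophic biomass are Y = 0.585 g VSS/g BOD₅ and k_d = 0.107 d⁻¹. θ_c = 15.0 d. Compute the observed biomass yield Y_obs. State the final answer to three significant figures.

Y_obs ≈ 0.225 g VSS/g BOD₅

The observed yield is Y_obs = Y/(1 + k_d·θ_c) = 0.585 / (1 + 0.107 × 15.0) = 0.585 / 2.605 = 0.2246 g VSS per g BOD₅ removed.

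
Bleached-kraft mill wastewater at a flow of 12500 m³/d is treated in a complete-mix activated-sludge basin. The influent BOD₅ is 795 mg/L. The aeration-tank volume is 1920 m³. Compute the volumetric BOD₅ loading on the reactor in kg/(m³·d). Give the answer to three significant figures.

Applied BOD₅ load per unit volume = Q·S₀/V = (12500 × 795/1000)/1920 = 5.176 kg BOD₅·m⁻³·d⁻¹.

L_v ≈ 5.18 kg BOD₅/(m³·d)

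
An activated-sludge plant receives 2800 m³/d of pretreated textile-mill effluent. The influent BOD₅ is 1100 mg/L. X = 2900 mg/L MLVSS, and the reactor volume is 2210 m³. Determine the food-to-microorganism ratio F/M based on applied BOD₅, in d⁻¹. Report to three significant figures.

F/M ≈ 0.481 d⁻¹

F/M = applied load / biomass = Q·S₀/(V·X) = 2800 × 1100 / (2210 × 2900) = 0.4806 d⁻¹.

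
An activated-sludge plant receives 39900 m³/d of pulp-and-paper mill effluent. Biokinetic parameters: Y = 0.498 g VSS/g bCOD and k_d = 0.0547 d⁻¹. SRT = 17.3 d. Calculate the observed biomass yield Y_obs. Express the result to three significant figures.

Correct the yield for decay: Y_obs = Y/(1 + k_d θ_c) = 0.498 / (1 + 0.0547 × 17.3) = 0.498 / 1.946 = 0.2559.

Y_obs ≈ 0.256 g VSS/g bCOD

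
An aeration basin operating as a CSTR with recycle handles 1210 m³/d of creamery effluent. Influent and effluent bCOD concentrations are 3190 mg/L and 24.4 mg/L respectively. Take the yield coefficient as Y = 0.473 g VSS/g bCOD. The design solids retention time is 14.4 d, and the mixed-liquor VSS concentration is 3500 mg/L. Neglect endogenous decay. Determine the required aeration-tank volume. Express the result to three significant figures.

Biomass mass balance (decay neglected): V·X = Y·Q·(S₀ − S)·θ_c, so V = 0.473 × 1210 × (3190 − 24.4) × 14.4 / 3500 = 7454 m³.

V ≈ 7450 m³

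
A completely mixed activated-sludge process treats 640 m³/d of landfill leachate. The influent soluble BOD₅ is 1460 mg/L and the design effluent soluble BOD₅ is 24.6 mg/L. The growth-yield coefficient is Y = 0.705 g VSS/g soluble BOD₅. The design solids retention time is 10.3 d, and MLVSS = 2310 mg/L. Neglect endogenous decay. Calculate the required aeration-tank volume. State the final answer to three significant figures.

V ≈ 2890 m³

Biomass mass balance (decay neglected): V·X = Y·Q·(S₀ − S)·θ_c, so V = 0.705 × 640 × (1460 − 24.6) × 10.3 / 2310 = 2888 m³.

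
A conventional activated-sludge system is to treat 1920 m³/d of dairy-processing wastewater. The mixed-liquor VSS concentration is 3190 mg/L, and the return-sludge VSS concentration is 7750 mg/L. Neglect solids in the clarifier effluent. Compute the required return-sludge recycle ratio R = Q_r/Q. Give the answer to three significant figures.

R = Q_r/Q = X/(X_r − X) = 3190 / (7750 − 3190) = 0.6996.

R ≈ 0.700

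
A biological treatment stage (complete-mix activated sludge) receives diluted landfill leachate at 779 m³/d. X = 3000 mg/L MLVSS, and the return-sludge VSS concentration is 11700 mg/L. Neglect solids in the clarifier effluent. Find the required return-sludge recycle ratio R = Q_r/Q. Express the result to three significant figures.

R = Q_r/Q = X/(X_r − X) = 3000 / (11700 − 3000) = 0.3448.

R ≈ 0.345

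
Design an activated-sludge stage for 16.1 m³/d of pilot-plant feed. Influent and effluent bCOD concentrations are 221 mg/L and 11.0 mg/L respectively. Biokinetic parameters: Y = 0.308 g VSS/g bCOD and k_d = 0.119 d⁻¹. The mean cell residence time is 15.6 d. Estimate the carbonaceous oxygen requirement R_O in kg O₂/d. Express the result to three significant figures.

Y_obs = Y / (1 + k_d θ_c) = 0.308 / (1 + 0.119 × 15.6) = 0.308 / 2.856 = 0.1078.
Mass of bCOD removed per day: Q(S₀ − S) = 16.1 × 210.0 g/m³ = 3.381 kg/d.
Biomass synthesised: P_X = Y_obs × 3.381 = 0.3646 kg VSS/d.
Carbonaceous O₂ demand = substrate oxidised − cell-mass equivalent = 3.381 − 1.42 × 0.3646 = 2.863 kg O₂/d.

R_O ≈ 2.86 kg O₂/d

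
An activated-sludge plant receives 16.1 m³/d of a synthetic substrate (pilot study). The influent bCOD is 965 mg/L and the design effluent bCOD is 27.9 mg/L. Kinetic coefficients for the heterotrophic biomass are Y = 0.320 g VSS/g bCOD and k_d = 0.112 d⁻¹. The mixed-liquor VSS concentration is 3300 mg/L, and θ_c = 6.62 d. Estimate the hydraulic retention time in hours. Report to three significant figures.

Steady-state biomass mass balance: V·X·(1 + k_d·θ_c) = Y·Q·(S₀ − S)·θ_c, so V = 0.320 × 16.1 × (965 − 27.9) × 6.62 / [3300 × (1 + 0.112 × 6.62)] = 3.2×10^4 / 5747 = 5.562 m³.
HRT = V/Q = 5.562 m³ / 16.1 m³·d⁻¹ = 0.3454 d × 24 = 8.291 h.

τ ≈ 8.29 h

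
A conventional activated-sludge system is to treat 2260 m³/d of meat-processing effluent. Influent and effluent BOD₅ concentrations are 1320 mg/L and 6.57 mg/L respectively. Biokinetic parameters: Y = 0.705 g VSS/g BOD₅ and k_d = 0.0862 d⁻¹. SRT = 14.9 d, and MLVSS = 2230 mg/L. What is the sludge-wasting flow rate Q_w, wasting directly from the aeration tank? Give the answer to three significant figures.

Rearranging the biomass balance for a CMAS with decay, V = Y·Q·ΔS·θ_c / [X·(1+k_d θ_c)] = 0.705 × 2260 × (1320 − 6.57) × 14.9 / [2230 × (1 + 0.0862 × 14.9)] = 3.12×10^7 / 5094 = 6121 m³.
Wasting from the aeration tank: Q_w = V / θ_c = 6121 / 14.9 = 410.8 m³/d.

Q_w ≈ 411 m³/d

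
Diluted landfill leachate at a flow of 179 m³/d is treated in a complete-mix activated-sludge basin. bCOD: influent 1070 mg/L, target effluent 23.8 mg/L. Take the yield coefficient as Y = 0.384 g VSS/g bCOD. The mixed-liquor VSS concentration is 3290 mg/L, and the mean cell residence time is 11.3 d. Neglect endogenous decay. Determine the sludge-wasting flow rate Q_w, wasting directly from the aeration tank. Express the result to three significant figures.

Q_w ≈ 21.9 m³/d

V·X = Y·Q·ΔS·θ_c gives V = 0.384 × 179 × (1070 − 23.8) × 11.3 / 3290 = 247.0 m³.
For wasting at MLVSS concentration, Q_w = V/θ_c = 247.0/11.3 = 21.86 m³/d.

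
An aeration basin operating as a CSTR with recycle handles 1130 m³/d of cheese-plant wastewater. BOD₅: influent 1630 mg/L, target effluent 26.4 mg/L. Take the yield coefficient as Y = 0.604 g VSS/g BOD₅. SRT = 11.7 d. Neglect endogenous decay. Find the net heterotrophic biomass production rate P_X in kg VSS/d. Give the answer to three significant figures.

No decay correction is needed, so Y_obs = Y = 0.604.
Substrate removed = Q·(S₀ − S) = 1130 m³/d × (1630 − 26.4) g/m³ = 1.81×10^6 g/d = 1812 kg/d.
P_X = Y_obs · Q(S₀ − S) = 0.6040 × 1812 = 1094 kg VSS/d.

P_X ≈ 1090 kg VSS/d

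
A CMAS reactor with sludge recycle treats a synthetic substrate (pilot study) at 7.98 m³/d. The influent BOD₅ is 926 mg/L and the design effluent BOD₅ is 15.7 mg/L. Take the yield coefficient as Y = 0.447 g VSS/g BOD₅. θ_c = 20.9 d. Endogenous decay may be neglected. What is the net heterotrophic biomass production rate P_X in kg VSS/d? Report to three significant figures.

Since k_d ≈ 0, Y_obs = Y = 0.447 g VSS/g BOD₅.
ΔS = 926 − 15.7 = 910.3 mg/L, so the substrate removal rate is 7.98 × 910.3/1000 = 7.264 kg BOD₅/d.
Biomass produced: P_X = Y_obs·Q·ΔS = 0.4470 × 7.264 ≈ 3.247 kg VSS/d.

P_X ≈ 3.25 kg VSS/d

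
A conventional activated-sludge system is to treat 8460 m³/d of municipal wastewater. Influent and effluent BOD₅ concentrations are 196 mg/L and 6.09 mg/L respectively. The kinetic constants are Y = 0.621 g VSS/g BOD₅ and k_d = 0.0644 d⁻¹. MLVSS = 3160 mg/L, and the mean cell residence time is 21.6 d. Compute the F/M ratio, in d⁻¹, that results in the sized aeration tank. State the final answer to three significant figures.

Rearranging the biomass balance for a CMAS with decay, V = Y·Q·ΔS·θ_c / [X·(1+k_d θ_c)] = 0.621 × 8460 × (196 − 6.09) × 21.6 / [3160 × (1 + 0.0644 × 21.6)] = 2.16×10^7 / 7556 = 2852 m³.
F/M = applied load / biomass = Q·S₀/(V·X) = 8460 × 196 / (2852 × 3160) = 0.1840 d⁻¹.

F/M ≈ 0.184 d⁻¹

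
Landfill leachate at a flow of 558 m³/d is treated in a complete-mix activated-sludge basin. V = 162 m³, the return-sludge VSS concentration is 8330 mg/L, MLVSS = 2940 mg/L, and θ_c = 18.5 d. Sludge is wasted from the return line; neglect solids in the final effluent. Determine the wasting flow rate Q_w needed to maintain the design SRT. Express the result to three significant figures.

θ_c = V·X/(Q_w·X_r) when wasting from the recycle, so Q_w = V·X/(θ_c·X_r) = 162.0 × 2940 / (18.5 × 8330) = 3.091 m³/d.

Q_w ≈ 3.09 m³/d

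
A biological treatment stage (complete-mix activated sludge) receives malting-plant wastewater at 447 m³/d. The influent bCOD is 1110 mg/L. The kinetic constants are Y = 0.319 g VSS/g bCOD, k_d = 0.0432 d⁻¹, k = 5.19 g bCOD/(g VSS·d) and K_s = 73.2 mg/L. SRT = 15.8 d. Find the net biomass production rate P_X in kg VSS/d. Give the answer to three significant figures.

For a completely mixed reactor with recycle the Lawrence–McCarty relation gives S = K_s·(1 + k_d·θ_c) / [θ_c·(Y·k − k_d) − 1] = 73.2 × (1 + 0.0432 × 15.8) / [15.8 × (0.319 × 5.19 − 0.0432) − 1] = 123.2 / 24.48 = 5.032 mg/L.
The observed yield is Y_obs = Y/(1 + k_d·θ_c) = 0.319 / (1 + 0.0432 × 15.8) = 0.319 / 1.683 = 0.1896 g VSS per g bCOD removed.
ΔS = 1110 − 5.03 = 1105 mg/L, so the substrate removal rate is 447 × 1105/1000 = 493.9 kg bCOD/d.
P_X = Y_obs · Q(S₀ − S) = 0.1896 × 493.9 = 93.64 kg VSS/d.

P_X ≈ 93.6 kg VSS/d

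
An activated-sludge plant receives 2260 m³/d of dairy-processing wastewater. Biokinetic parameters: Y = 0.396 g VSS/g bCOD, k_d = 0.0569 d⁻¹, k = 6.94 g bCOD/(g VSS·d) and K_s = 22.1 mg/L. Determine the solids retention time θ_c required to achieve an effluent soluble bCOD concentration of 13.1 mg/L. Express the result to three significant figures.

From 1/θ_c = Y·k·S/(K_s + S) − k_d: Y·k·S/(K_s+S) = 0.396 × 6.94 × 13.1 / (22.1 + 13.1) = 1.023 d⁻¹.
θ_c = 1/(μ − k_d) = 1/(1.023 − 0.0569) = 1/0.9659 = 1.035 d.

θ_c ≈ 1.04 d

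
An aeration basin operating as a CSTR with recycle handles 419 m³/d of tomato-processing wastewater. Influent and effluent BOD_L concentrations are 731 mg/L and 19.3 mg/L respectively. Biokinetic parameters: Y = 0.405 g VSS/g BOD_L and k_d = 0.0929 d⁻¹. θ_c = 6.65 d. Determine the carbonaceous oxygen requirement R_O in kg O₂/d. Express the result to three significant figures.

R_O ≈ 192 kg O₂/d

The observed yield is Y_obs = Y/(1 + k_d·θ_c) = 0.405 / (1 + 0.0929 × 6.65) = 0.405 / 1.618 = 0.2503 g VSS per g BOD_L removed.
ΔS = 731 − 19.3 = 711.7 mg/L, so the substrate removal rate is 419 × 711.7/1000 = 298.2 kg BOD_L/d.
Biomass synthesised: P_X = Y_obs × 298.2 = 74.65 kg VSS/d.
R_O = Q·(S₀ − S) − 1.42·P_X = 298.2 − 1.42 × 74.65 = 192.2 kg O₂/d.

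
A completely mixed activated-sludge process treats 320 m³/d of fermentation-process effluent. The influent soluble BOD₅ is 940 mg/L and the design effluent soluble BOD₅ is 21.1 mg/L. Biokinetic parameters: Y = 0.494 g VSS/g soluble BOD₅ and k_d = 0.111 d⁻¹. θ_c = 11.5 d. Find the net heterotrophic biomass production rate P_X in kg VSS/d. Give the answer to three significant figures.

P_X ≈ 63.8 kg VSS/d

The observed yield is Y_obs = Y/(1 + k_d·θ_c) = 0.494 / (1 + 0.111 × 11.5) = 0.494 / 2.276 = 0.2170 g VSS per g soluble BOD₅ removed.
ΔS = 940 − 21.1 = 918.9 mg/L, so the substrate removal rate is 320 × 918.9/1000 = 294.0 kg soluble BOD₅/d.
Net biomass production P_X = Y_obs × Q·(S₀ − S) = 0.2170 × 294.0 = 63.81 kg VSS/d.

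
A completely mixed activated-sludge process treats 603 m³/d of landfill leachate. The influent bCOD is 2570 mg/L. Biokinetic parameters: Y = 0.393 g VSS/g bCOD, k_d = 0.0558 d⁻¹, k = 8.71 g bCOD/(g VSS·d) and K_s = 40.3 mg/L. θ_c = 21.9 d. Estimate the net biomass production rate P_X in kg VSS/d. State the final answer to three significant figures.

P_X ≈ 274 kg VSS/d

From the Monod/SRT balance for a CMAS, S = K_s·(1+k_d θ_c)/[θ_c·(Y k − k_d) − 1] = 40.3 × (1 + 0.0558 × 21.9) / [21.9 × (0.393 × 8.71 − 0.0558) − 1] = 89.55 / 72.74 = 1.231 mg/L.
Y_obs = Y / (1 + k_d θ_c) = 0.393 / (1 + 0.0558 × 21.9) = 0.393 / 2.222 = 0.1769.
Mass of bCOD removed per day: Q(S₀ − S) = 603 × 2569 g/m³ = 1549 kg/d.
Biomass produced: P_X = Y_obs·Q·ΔS = 0.1769 × 1549 ≈ 274.0 kg VSS/d.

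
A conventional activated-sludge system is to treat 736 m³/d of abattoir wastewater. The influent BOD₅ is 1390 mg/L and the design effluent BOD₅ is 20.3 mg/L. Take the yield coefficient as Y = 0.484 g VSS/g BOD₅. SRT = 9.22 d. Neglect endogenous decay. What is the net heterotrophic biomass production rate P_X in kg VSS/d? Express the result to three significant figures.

P_X ≈ 488 kg VSS/d

With endogenous decay neglected, the observed yield equals the true yield: Y_obs = Y = 0.484 g VSS/g BOD₅.
Mass of BOD₅ removed per day: Q(S₀ − S) = 736 × 1370 g/m³ = 1008 kg/d.
Net biomass production P_X = Y_obs × Q·(S₀ − S) = 0.4840 × 1008 = 487.9 kg VSS/d.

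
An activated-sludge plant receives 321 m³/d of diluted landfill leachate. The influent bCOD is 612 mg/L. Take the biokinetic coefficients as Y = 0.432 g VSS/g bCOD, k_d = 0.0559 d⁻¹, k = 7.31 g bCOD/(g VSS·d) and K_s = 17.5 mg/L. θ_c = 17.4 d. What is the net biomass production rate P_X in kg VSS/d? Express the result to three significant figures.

P_X ≈ 43.0 kg VSS/d

Effluent substrate depends only on kinetics and SRT: S = K_s(1 + k_d θ_c) / [θ_c(Yk − k_d) − 1] = 17.5 × (1 + 0.0559 × 17.4) / [17.4 × (0.432 × 7.31 − 0.0559) − 1] = 34.52 / 52.98 = 0.6517 mg/L.
Correct the yield for decay: Y_obs = Y/(1 + k_d θ_c) = 0.432 / (1 + 0.0559 × 17.4) = 0.432 / 1.973 = 0.2190.
Mass of bCOD removed per day: Q(S₀ − S) = 321 × 611.3 g/m³ = 196.2 kg/d.
Net biomass production P_X = Y_obs × Q·(S₀ − S) = 0.2190 × 196.2 = 42.98 kg VSS/d.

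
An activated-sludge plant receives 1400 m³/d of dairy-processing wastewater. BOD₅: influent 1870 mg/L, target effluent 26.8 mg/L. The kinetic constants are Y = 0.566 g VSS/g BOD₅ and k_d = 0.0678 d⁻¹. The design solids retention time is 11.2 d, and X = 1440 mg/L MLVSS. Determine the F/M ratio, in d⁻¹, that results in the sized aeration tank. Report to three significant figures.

From the SRT design equation V = Y Q (S₀−S) θ_c / [X (1 + k_d θ_c)] = 0.566 × 1400 × (1870 − 26.8) × 11.2 / [1440 × (1 + 0.0678 × 11.2)] = 1.64×10^7 / 2533 = 6457 m³.
F/M = applied load / biomass = Q·S₀/(V·X) = 1400 × 1870 / (6457 × 1440) = 0.2816 d⁻¹.

F/M ≈ 0.282 d⁻¹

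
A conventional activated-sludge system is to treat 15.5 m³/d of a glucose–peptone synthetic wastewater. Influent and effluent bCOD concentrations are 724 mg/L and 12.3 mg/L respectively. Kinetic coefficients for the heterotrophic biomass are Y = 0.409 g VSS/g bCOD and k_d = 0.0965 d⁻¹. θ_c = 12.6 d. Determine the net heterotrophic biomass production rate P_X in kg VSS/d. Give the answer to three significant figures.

Correct the yield for decay: Y_obs = Y/(1 + k_d θ_c) = 0.409 / (1 + 0.0965 × 12.6) = 0.409 / 2.216 = 0.1846.
Q·(S₀ − S) = 15.5 × (724 − 12.3) × 10⁻³ = 11.03 kg/d removed.
Biomass produced: P_X = Y_obs·Q·ΔS = 0.1846 × 11.03 ≈ 2.036 kg VSS/d.

P_X ≈ 2.04 kg VSS/d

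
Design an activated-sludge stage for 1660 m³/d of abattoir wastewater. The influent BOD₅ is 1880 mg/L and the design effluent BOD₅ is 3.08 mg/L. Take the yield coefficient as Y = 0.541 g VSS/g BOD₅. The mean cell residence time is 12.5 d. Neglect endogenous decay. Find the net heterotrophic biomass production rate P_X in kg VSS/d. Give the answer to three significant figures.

Since k_d ≈ 0, Y_obs = Y = 0.541 g VSS/g BOD₅.
Mass of BOD₅ removed per day: Q(S₀ − S) = 1660 × 1877 g/m³ = 3116 kg/d.
So the net sludge growth is P_X = 0.5410 × 3116 = 1686 kg VSS/d.

P_X ≈ 1690 kg VSS/d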